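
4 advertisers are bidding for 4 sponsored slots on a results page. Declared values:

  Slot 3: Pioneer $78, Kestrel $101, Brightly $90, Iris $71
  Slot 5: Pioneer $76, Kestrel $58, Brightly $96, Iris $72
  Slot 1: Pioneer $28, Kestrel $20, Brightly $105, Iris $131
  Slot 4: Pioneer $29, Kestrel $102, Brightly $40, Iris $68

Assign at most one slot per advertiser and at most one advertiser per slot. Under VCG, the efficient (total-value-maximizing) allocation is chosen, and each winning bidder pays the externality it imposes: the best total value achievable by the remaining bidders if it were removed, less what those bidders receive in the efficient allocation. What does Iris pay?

Iris pays $9.

Efficient allocation: Pioneer→Slot 3 ($78), Kestrel→Slot 4 ($102), Brightly→Slot 5 ($96), Iris→Slot 1 ($131); total welfare W = $407.
Iris receives Slot 1 at value $131, so the others get W − 131 = $276.
Without Iris: best allocation of the remaining 3 bidders over all 4 slots is Pioneer→Slot 3 ($78), Kestrel→Slot 4 ($102), Brightly→Slot 1 ($105), total $285.
VCG payment = (others' best without Iris) − (others' welfare with Iris) = 285 − 276 = $9.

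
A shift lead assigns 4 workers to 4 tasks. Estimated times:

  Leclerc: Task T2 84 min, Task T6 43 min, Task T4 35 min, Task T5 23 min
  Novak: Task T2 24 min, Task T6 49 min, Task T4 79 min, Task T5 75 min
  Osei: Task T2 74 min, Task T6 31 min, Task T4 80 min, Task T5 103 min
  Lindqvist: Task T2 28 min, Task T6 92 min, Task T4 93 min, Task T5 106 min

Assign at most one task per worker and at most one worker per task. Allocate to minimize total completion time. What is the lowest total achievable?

Minimum total: 161 min

Optimal: Leclerc→Task T5 (23 min), Novak→Task T4 (79 min), Osei→Task T6 (31 min), Lindqvist→Task T2 (28 min) — total 23+79+31+28 = 161 min.
Column-greedy (each task in turn goes to its cheapest remaining worker) gives 196 min, worse by 35.
Next-best assignment: Leclerc→Task T4, Novak→Task T5, Osei→Task T6, Lindqvist→Task T2 = 169 min.
No other one-to-one assignment undercuts 161 min.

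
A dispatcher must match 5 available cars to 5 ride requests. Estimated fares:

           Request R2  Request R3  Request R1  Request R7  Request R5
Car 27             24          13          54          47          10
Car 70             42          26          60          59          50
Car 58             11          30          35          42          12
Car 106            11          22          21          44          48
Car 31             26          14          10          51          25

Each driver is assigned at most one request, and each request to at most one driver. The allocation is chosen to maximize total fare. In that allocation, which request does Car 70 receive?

Optimal: Car 27→Request R1 ($54), Car 70→Request R2 ($42), Car 58→Request R3 ($30), Car 106→Request R5 ($48), Car 31→Request R7 ($51) — total 54+42+30+48+51 = $225.
Row-greedy (each driver in turn takes its best remaining request) gives $217, worse by 8.
Every other assignment is strictly worse.
Car 70's own top request is Request R1 ($60), but forcing Car 70→Request R1 and reassigning the rest optimally gives only $213 — worse by 12.

Car 70 receives Request R2.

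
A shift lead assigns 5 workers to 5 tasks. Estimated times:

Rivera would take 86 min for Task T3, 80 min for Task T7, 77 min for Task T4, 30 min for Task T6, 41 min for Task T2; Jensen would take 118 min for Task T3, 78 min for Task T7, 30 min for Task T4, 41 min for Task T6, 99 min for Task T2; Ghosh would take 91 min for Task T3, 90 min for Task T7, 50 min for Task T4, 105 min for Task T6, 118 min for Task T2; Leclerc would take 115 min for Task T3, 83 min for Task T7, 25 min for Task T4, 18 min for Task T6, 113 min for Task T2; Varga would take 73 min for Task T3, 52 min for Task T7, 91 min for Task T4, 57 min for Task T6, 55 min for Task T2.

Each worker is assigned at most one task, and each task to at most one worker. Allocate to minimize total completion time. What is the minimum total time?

Optimal: Rivera→Task T2 (41 min), Jensen→Task T4 (30 min), Ghosh→Task T3 (91 min), Leclerc→Task T6 (18 min), Varga→Task T7 (52 min) — total 41+30+91+18+52 = 232 min.
Next-best assignment: Rivera→Task T2, Jensen→Task T6, Ghosh→Task T3, Leclerc→Task T4, Varga→Task T7 = 250 min.

Minimum total: 232 min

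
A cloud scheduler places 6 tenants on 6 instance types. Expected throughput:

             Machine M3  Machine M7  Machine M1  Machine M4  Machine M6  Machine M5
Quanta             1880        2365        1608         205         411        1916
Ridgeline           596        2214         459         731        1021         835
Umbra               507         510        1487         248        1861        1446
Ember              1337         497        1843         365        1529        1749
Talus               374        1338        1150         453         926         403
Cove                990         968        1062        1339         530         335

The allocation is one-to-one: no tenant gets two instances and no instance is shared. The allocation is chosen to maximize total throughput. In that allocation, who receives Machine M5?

Ember receives Machine M5.

This is a one-to-one assignment (maximum-weight bipartite matching).
Optimal: Quanta→Machine M3 (1880 ops/s), Ridgeline→Machine M7 (2214 ops/s), Umbra→Machine M6 (1861 ops/s), Ember→Machine M5 (1749 ops/s), Talus→Machine M1 (1150 ops/s), Cove→Machine M4 (1339 ops/s) — total 1880+2214+1861+1749+1150+1339 = 10193 ops/s.
Max-entry greedy (repeatedly take the single best remaining cell) gives 8617 ops/s, worse by 1576.
Next-best assignment: Quanta→Machine M5, Ridgeline→Machine M7, Umbra→Machine M6, Ember→Machine M3, Talus→Machine M1, Cove→Machine M4 = 9817 ops/s.
Checked against all permutations: 10193 ops/s is optimal.
Ember's own top instance is Machine M1 (1843 ops/s), but forcing Ember→Machine M1 and reassigning the rest optimally gives only 9648 ops/s — worse by 545.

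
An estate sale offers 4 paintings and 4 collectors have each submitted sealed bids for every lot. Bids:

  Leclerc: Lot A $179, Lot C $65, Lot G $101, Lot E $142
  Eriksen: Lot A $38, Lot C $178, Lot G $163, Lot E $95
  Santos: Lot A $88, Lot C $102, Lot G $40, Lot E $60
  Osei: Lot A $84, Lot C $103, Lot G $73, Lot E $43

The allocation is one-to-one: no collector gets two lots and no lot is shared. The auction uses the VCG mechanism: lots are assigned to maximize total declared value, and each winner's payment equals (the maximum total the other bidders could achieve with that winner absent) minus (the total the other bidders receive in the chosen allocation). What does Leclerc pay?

Leclerc pays $28.

Efficient allocation: Leclerc→Lot A ($179), Eriksen→Lot G ($163), Santos→Lot E ($60), Osei→Lot C ($103); total welfare W = $505.
Leclerc receives Lot A at value $179, so the others get W − 179 = $326.
Without Leclerc: best allocation of the remaining 3 bidders over all 4 lots is Eriksen→Lot G ($163), Santos→Lot A ($88), Osei→Lot C ($103), total $354.
VCG payment = (others' best without Leclerc) − (others' welfare with Leclerc) = 354 − 326 = $28.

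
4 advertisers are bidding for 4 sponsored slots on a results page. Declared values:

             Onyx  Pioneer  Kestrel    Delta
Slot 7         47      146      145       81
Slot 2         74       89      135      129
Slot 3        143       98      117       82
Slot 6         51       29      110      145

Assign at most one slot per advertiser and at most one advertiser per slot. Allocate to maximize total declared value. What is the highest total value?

Optimal: Onyx→Slot 3 ($143), Pioneer→Slot 7 ($146), Kestrel→Slot 2 ($135), Delta→Slot 6 ($145) — total 143+146+135+145 = $569.
No other one-to-one assignment exceeds $569.

Max total: $569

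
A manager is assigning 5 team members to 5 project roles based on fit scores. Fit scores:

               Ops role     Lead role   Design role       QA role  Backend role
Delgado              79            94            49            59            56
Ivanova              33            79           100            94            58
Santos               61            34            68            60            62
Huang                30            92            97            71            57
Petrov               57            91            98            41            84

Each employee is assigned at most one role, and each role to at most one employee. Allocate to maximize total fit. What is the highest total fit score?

Maximum total: 430 pts

Optimal: Delgado→Lead role (94 pts), Ivanova→QA role (94 pts), Santos→Ops role (61 pts), Huang→Design role (97 pts), Petrov→Backend role (84 pts) — total 94+94+61+97+84 = 430 pts.
Row-greedy (each employee in turn takes its best remaining role) gives 384 pts, worse by 46.
Next-best assignment: Delgado→Ops role, Ivanova→QA role, Santos→Backend role, Huang→Lead role, Petrov→Design role = 425 pts.
Swapping Huang↔Petrov (Huang→Backend role 57 pts, Petrov→Design role 98 pts) loses 26.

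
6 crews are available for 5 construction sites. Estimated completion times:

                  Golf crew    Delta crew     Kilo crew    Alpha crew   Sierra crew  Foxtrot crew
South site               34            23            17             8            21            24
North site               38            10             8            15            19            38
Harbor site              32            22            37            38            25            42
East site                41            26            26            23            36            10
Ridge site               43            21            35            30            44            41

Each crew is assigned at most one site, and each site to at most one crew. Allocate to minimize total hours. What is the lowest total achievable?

Min total: 72 hours

This is the linear assignment problem.
Optimal: Alpha crew→South site (8 hours), Kilo crew→North site (8 hours), Sierra crew→Harbor site (25 hours), Foxtrot crew→East site (10 hours), Delta crew→Ridge site (21 hours) — total 8+8+25+10+21 = 72 hours.
Column-greedy (each site in turn goes to its cheapest remaining crew) gives 91 hours, worse by 19.
Next-best assignment: Alpha crew→South site, Kilo crew→North site, Golf crew→Harbor site, Foxtrot crew→East site, Delta crew→Ridge site = 79 hours.
Swapping Kilo crew↔Foxtrot crew (Kilo crew→East site 26 hours, Foxtrot crew→North site 38 hours) adds 46.
Every other assignment is strictly worse.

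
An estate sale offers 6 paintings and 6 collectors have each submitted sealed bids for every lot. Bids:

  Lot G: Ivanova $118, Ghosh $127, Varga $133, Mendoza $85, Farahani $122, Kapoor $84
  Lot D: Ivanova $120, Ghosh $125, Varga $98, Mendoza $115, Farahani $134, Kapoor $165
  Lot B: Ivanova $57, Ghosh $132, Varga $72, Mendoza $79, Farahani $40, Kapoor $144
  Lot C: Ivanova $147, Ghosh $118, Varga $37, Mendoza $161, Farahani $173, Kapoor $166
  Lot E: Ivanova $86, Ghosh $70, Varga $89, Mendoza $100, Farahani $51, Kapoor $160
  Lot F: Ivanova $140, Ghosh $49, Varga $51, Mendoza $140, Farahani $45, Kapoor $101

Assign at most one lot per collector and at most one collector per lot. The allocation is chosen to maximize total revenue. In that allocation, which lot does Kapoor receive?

Kapoor receives Lot E.

Optimal: Ivanova→Lot F ($140), Ghosh→Lot B ($132), Varga→Lot G ($133), Mendoza→Lot C ($161), Farahani→Lot D ($134), Kapoor→Lot E ($160) — total 140+132+133+161+134+160 = $860.
Kapoor's own top lot is Lot C ($166), but forcing Kapoor→Lot C and reassigning the rest optimally gives only $805 — worse by 55.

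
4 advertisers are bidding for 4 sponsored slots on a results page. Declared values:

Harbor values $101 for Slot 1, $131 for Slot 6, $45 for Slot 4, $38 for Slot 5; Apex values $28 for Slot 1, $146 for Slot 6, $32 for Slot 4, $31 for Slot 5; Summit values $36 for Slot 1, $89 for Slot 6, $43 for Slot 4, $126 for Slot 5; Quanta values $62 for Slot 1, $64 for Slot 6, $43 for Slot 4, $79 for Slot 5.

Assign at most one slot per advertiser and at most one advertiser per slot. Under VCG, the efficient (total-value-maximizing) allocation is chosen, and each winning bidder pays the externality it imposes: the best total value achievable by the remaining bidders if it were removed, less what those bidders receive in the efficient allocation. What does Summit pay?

Summit pays $36.

Efficient allocation: Harbor→Slot 1 ($101), Apex→Slot 6 ($146), Summit→Slot 5 ($126), Quanta→Slot 4 ($43); total welfare W = $416.
Summit receives Slot 5 at value $126, so the others get W − 126 = $290.
Without Summit: best allocation of the remaining 3 bidders over all 4 slots is Harbor→Slot 1 ($101), Apex→Slot 6 ($146), Quanta→Slot 5 ($79), total $326.
VCG payment = (others' best without Summit) − (others' welfare with Summit) = 326 − 290 = $36.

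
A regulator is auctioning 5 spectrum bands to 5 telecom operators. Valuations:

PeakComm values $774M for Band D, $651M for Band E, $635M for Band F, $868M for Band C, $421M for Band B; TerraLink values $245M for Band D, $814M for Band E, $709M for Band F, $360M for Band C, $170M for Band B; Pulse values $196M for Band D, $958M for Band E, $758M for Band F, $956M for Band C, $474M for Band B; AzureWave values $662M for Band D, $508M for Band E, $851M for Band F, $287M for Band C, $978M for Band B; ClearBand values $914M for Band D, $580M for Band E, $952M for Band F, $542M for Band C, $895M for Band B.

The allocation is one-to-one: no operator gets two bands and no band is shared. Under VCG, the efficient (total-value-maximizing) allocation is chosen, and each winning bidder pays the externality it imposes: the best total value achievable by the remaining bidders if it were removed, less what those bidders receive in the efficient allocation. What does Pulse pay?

Efficient allocation: PeakComm→Band D ($774M), TerraLink→Band E ($814M), Pulse→Band C ($956M), AzureWave→Band B ($978M), ClearBand→Band F ($952M); total welfare W = $4474M.
Pulse receives Band C at value $956M, so the others get W − 956 = $3518M.
Without Pulse: best allocation of the remaining 4 bidders over all 5 bands is PeakComm→Band C ($868M), TerraLink→Band E ($814M), AzureWave→Band B ($978M), ClearBand→Band F ($952M), total $3612M.
VCG payment = (others' best without Pulse) − (others' welfare with Pulse) = 3612 − 3518 = $94M.

Pulse pays $94M.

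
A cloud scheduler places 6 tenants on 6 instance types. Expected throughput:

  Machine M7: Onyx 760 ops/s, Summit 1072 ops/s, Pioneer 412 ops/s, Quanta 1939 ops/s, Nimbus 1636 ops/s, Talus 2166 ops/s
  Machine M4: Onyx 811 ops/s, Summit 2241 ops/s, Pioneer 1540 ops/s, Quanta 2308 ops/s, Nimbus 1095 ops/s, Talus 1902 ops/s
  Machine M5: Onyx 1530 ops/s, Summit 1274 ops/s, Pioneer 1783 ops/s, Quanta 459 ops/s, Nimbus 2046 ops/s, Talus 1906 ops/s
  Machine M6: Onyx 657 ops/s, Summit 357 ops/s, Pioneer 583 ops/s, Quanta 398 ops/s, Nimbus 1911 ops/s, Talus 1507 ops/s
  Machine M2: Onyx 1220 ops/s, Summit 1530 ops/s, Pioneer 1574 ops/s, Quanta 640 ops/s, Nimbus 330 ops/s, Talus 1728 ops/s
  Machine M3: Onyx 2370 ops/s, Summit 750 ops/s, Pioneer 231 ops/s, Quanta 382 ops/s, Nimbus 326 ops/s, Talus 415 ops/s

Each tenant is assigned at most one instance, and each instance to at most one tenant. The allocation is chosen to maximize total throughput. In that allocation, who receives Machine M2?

Optimal: Onyx→Machine M3 (2370 ops/s), Summit→Machine M2 (1530 ops/s), Pioneer→Machine M5 (1783 ops/s), Quanta→Machine M4 (2308 ops/s), Nimbus→Machine M6 (1911 ops/s), Talus→Machine M7 (2166 ops/s) — total 2370+1530+1783+2308+1911+2166 = 12068 ops/s.
Row-greedy (each tenant in turn takes its best remaining instance) gives 11972 ops/s, worse by 96.
Summit's own top instance is Machine M4 (2241 ops/s), but forcing Summit→Machine M4 and reassigning the rest optimally gives only 11972 ops/s — worse by 96.

Summit receives Machine M2.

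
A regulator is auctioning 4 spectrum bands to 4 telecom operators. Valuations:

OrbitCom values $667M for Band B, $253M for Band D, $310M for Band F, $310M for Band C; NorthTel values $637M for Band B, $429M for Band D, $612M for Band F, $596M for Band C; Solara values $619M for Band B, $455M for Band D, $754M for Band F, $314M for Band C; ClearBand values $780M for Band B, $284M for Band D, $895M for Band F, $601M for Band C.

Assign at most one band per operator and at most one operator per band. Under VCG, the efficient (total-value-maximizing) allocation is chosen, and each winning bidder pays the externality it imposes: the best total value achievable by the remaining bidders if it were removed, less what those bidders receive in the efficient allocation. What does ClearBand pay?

Efficient allocation: OrbitCom→Band B ($667M), NorthTel→Band C ($596M), Solara→Band D ($455M), ClearBand→Band F ($895M); total welfare W = $2613M.
ClearBand receives Band F at value $895M, so the others get W − 895 = $1718M.
Without ClearBand: best allocation of the remaining 3 bidders over all 4 bands is OrbitCom→Band B ($667M), NorthTel→Band C ($596M), Solara→Band F ($754M), total $2017M.
VCG payment = (others' best without ClearBand) − (others' welfare with ClearBand) = 2017 − 1718 = $299M.

ClearBand pays $299M.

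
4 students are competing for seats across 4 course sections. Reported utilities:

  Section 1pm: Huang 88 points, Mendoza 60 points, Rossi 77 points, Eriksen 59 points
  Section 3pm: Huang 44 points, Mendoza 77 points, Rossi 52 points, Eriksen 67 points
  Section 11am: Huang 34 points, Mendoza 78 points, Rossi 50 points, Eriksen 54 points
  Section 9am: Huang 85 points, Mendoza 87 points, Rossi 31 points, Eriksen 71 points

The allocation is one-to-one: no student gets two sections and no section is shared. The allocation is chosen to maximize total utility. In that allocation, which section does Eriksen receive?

This is the linear assignment problem.
Optimal: Huang→Section 9am (85 points), Mendoza→Section 11am (78 points), Rossi→Section 1pm (77 points), Eriksen→Section 3pm (67 points) — total 85+78+77+67 = 307 points.
Max-entry greedy (repeatedly take the single best remaining cell) gives 292 points, worse by 15.
Next-best assignment: Huang→Section 9am, Mendoza→Section 3pm, Rossi→Section 1pm, Eriksen→Section 11am = 293 points.
Eriksen's own top section is Section 9am (71 points), but forcing Eriksen→Section 9am and reassigning the rest optimally gives only 289 points — worse by 18.

Eriksen receives Section 3pm.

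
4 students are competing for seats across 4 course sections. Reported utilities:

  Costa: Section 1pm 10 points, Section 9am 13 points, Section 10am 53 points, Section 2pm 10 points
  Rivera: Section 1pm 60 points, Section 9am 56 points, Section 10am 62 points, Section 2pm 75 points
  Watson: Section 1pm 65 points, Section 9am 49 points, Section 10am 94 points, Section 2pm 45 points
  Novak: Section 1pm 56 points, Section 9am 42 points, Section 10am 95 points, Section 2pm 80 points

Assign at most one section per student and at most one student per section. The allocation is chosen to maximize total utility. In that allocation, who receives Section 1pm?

Watson receives Section 1pm.

Optimal: Costa→Section 10am (53 points), Rivera→Section 9am (56 points), Watson→Section 1pm (65 points), Novak→Section 2pm (80 points) — total 53+56+65+80 = 254 points.
Max-entry greedy (repeatedly take the single best remaining cell) gives 248 points, worse by 6.
Next-best assignment: Costa→Section 9am, Rivera→Section 2pm, Watson→Section 1pm, Novak→Section 10am = 248 points.
Checked against all permutations: 254 points is optimal.
Watson's own top section is Section 10am (94 points), but forcing Watson→Section 10am and reassigning the rest optimally gives only 247 points — worse by 7.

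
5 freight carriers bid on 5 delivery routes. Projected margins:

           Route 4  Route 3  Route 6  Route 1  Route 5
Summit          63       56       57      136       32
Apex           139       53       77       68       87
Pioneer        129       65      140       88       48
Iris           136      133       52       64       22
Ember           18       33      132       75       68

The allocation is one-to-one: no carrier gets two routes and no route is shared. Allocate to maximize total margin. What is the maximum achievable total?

Max total: $617k

This is a one-to-one assignment (maximum-weight bipartite matching).
Optimal: Summit→Route 1 ($136k), Apex→Route 5 ($87k), Pioneer→Route 4 ($129k), Iris→Route 3 ($133k), Ember→Route 6 ($132k) — total 136+87+129+133+132 = $617k.
Next-best assignment: Summit→Route 1, Apex→Route 4, Pioneer→Route 6, Iris→Route 3, Ember→Route 5 = $616k.
Swapping Iris↔Pioneer (Iris→Route 4 $136k, Pioneer→Route 3 $65k) loses 61.
Every other assignment is strictly worse.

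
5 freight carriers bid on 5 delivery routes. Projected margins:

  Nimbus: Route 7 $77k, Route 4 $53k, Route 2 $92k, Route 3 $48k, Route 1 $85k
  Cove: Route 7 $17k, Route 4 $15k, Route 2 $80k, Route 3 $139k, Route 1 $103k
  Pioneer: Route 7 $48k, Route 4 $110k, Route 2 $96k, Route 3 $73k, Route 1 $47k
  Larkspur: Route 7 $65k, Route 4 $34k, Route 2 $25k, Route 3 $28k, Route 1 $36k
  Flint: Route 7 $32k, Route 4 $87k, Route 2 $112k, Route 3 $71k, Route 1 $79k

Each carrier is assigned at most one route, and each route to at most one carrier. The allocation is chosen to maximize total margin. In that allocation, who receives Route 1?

Nimbus receives Route 1.

Treat this as an assignment problem: match each carrier to one route.
Optimal: Nimbus→Route 1 ($85k), Cove→Route 3 ($139k), Pioneer→Route 4 ($110k), Larkspur→Route 7 ($65k), Flint→Route 2 ($112k) — total 85+139+110+65+112 = $511k.
Column-greedy (each route in turn goes to its best remaining carrier) gives $474k, worse by 37.
No other one-to-one assignment exceeds $511k.
Nimbus's own top route is Route 2 ($92k), but forcing Nimbus→Route 2 and reassigning the rest optimally gives only $485k — worse by 26.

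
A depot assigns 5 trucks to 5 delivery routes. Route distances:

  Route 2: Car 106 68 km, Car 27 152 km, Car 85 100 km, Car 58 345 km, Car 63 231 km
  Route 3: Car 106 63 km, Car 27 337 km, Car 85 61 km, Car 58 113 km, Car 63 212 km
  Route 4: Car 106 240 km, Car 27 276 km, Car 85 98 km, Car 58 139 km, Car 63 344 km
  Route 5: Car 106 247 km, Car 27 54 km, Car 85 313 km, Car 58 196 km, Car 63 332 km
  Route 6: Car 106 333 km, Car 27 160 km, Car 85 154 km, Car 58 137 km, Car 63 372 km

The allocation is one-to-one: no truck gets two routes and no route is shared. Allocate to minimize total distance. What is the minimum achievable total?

Optimal: Car 106→Route 2 (68 km), Car 27→Route 5 (54 km), Car 85→Route 4 (98 km), Car 58→Route 6 (137 km), Car 63→Route 3 (212 km) — total 68+54+98+137+212 = 569 km.
Row-greedy (each truck in turn takes its cheapest remaining route) gives 583 km, worse by 14.
Next-best assignment: Car 106→Route 3, Car 27→Route 5, Car 85→Route 4, Car 58→Route 6, Car 63→Route 2 = 583 km.
No other one-to-one assignment undercuts 569 km.

Min total: 569 km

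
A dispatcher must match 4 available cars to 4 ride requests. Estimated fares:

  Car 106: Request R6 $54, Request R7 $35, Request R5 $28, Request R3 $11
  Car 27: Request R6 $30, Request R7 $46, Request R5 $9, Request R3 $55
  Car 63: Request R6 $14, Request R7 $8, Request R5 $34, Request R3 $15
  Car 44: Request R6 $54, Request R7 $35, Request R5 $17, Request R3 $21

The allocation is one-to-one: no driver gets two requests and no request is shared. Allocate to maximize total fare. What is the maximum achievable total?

This is the linear assignment problem.
Optimal: Car 106→Request R6 ($54), Car 27→Request R3 ($55), Car 63→Request R5 ($34), Car 44→Request R7 ($35) — total 54+55+34+35 = $178.
Column-greedy (each request in turn goes to its best remaining driver) gives $155, worse by 23.
Checked against all permutations: $178 is optimal.

Maximum total: $178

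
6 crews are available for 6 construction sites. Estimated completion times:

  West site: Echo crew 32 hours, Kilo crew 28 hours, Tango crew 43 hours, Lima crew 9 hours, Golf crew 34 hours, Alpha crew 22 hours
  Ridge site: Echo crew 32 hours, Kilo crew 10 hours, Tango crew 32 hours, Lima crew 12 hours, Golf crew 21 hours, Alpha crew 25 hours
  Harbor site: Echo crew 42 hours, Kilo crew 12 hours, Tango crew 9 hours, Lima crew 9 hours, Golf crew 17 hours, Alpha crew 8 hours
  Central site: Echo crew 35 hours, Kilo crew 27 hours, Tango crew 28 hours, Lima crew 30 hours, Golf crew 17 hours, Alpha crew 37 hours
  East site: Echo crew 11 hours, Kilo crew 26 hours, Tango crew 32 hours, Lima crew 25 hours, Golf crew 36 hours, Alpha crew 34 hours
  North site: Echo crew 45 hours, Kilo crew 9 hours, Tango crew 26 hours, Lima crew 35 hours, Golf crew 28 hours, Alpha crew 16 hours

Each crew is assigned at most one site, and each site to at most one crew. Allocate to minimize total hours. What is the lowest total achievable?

Minimum total: 72 hours

Treat this as an assignment problem: match each crew to one site.
Optimal: Echo crew→East site (11 hours), Kilo crew→Ridge site (10 hours), Tango crew→Harbor site (9 hours), Lima crew→West site (9 hours), Golf crew→Central site (17 hours), Alpha crew→North site (16 hours) — total 11+10+9+9+17+16 = 72 hours.
Row-greedy (each crew in turn takes its cheapest remaining site) gives 80 hours, worse by 8.
Next-best assignment: Echo crew→East site, Kilo crew→North site, Tango crew→Harbor site, Lima crew→West site, Golf crew→Central site, Alpha crew→Ridge site = 80 hours.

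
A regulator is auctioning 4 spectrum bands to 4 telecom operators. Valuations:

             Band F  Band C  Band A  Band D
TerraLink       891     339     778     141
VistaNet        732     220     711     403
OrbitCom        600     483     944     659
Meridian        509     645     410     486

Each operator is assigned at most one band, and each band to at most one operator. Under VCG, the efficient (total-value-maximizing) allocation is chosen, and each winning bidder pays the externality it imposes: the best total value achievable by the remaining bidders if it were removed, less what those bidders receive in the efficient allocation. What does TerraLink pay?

Efficient allocation: TerraLink→Band F ($891M), VistaNet→Band A ($711M), OrbitCom→Band D ($659M), Meridian→Band C ($645M); total welfare W = $2906M.
TerraLink receives Band F at value $891M, so the others get W − 891 = $2015M.
Without TerraLink: best allocation of the remaining 3 bidders over all 4 bands is VistaNet→Band F ($732M), OrbitCom→Band A ($944M), Meridian→Band C ($645M), total $2321M.
VCG payment = (others' best without TerraLink) − (others' welfare with TerraLink) = 2321 − 2015 = $306M.

TerraLink pays $306M.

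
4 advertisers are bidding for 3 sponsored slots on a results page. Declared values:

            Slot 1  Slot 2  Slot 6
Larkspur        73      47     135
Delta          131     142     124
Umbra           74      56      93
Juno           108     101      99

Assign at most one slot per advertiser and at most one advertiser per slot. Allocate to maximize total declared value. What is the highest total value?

This is the linear assignment problem.
Optimal: Juno→Slot 1 ($108), Delta→Slot 2 ($142), Larkspur→Slot 6 ($135) — total 108+142+135 = $385.
Row-greedy (each advertiser in turn takes its best remaining slot) gives $351, worse by 34.
Next-best assignment: Delta→Slot 1, Juno→Slot 2, Larkspur→Slot 6 = $367.
Swapping Juno↔Delta (Juno→Slot 2 $101, Delta→Slot 1 $131) loses 18.

Max total: $385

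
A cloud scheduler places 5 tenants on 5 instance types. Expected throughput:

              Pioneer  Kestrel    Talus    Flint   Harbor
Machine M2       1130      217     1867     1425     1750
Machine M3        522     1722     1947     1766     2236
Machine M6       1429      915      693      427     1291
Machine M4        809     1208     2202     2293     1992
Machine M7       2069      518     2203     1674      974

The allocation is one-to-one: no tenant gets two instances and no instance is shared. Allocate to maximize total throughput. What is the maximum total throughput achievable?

Max total: 9397 ops/s

Optimal: Pioneer→Machine M6 (1429 ops/s), Kestrel→Machine M3 (1722 ops/s), Talus→Machine M7 (2203 ops/s), Flint→Machine M4 (2293 ops/s), Harbor→Machine M2 (1750 ops/s) — total 1429+1722+2203+2293+1750 = 9397 ops/s.
Column-greedy (each instance in turn goes to its best remaining tenant) gives 8343 ops/s, worse by 1054.
Every other assignment is strictly worse.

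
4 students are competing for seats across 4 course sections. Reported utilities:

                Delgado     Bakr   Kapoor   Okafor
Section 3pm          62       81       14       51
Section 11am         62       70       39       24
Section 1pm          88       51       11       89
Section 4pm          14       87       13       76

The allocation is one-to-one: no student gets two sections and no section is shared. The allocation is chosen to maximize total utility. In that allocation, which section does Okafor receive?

Okafor receives Section 4pm.

This is the linear assignment problem.
Optimal: Delgado→Section 1pm (88 points), Bakr→Section 3pm (81 points), Kapoor→Section 11am (39 points), Okafor→Section 4pm (76 points) — total 88+81+39+76 = 284 points.
Row-greedy (each student in turn takes its best remaining section) gives 265 points, worse by 19.
Next-best assignment: Delgado→Section 3pm, Bakr→Section 4pm, Kapoor→Section 11am, Okafor→Section 1pm = 277 points.
Swapping Delgado↔Bakr (Delgado→Section 3pm 62 points, Bakr→Section 1pm 51 points) loses 56.
No other one-to-one assignment exceeds 284 points.
Okafor's own top section is Section 1pm (89 points), but forcing Okafor→Section 1pm and reassigning the rest optimally gives only 277 points — worse by 7.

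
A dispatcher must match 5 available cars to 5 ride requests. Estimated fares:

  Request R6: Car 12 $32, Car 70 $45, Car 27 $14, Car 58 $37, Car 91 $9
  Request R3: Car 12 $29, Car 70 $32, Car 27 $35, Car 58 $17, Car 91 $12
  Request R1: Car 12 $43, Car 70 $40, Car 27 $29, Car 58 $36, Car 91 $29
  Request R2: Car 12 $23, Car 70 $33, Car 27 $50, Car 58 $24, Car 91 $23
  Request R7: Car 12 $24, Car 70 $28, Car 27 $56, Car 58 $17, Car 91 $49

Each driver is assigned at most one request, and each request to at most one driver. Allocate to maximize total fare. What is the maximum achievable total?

Maximum total: $211

Treat this as an assignment problem: match each driver to one request.
Optimal: Car 12→Request R1 ($43), Car 70→Request R3 ($32), Car 27→Request R2 ($50), Car 58→Request R6 ($37), Car 91→Request R7 ($49) — total 43+32+50+37+49 = $211.
Max-entry greedy (repeatedly take the single best remaining cell) gives $180, worse by 31.
Checked against all permutations: $211 is optimal.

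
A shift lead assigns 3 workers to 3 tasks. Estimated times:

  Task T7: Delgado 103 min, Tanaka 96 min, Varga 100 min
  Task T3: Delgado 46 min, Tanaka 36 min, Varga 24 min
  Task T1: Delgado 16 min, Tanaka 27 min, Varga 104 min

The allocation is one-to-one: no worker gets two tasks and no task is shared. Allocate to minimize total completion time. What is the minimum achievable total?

Min total: 136 min

Optimal: Delgado→Task T1 (16 min), Tanaka→Task T7 (96 min), Varga→Task T3 (24 min) — total 16+96+24 = 136 min.
Row-greedy (each worker in turn takes its cheapest remaining task) gives 152 min, worse by 16.
Checked against all permutations: 136 min is optimal.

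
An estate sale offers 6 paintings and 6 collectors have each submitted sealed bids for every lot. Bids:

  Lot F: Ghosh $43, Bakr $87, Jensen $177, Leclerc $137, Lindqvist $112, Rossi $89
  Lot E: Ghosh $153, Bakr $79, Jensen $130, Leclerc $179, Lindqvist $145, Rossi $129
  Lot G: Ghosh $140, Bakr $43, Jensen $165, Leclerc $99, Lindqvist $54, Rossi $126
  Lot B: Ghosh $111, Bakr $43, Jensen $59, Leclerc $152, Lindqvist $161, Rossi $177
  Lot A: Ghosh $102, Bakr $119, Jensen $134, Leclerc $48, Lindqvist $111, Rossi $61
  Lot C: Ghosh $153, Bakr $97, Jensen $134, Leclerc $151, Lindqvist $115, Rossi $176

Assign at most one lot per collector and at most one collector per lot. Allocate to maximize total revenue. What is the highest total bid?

Optimal: Ghosh→Lot G ($140), Bakr→Lot A ($119), Jensen→Lot F ($177), Leclerc→Lot E ($179), Lindqvist→Lot B ($161), Rossi→Lot C ($176) — total 140+119+177+179+161+176 = $952.
Checked against all permutations: $952 is optimal.

Max total: $952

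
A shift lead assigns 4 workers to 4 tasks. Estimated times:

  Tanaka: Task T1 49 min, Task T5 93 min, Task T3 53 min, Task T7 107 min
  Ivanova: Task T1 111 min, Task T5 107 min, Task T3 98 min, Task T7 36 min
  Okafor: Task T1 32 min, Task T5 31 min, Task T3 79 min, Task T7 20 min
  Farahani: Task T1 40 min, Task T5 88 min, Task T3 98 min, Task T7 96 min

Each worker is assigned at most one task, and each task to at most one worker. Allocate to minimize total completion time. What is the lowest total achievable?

Min total: 160 min

Optimal: Tanaka→Task T3 (53 min), Ivanova→Task T7 (36 min), Okafor→Task T5 (31 min), Farahani→Task T1 (40 min) — total 53+36+31+40 = 160 min.
Row-greedy (each worker in turn takes its cheapest remaining task) gives 214 min, worse by 54.
No other one-to-one assignment undercuts 160 min.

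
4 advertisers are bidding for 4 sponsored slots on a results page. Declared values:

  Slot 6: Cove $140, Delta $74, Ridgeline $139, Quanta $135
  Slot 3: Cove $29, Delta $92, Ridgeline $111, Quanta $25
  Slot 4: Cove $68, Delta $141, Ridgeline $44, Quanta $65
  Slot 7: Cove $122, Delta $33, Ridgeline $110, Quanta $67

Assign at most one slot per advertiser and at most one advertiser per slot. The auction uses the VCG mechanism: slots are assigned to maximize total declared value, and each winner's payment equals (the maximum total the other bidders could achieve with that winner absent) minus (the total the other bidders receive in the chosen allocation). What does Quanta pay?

Efficient allocation: Cove→Slot 7 ($122), Delta→Slot 4 ($141), Ridgeline→Slot 3 ($111), Quanta→Slot 6 ($135); total welfare W = $509.
Quanta receives Slot 6 at value $135, so the others get W − 135 = $374.
Without Quanta: best allocation of the remaining 3 bidders over all 4 slots is Cove→Slot 7 ($122), Delta→Slot 4 ($141), Ridgeline→Slot 6 ($139), total $402.
VCG payment = (others' best without Quanta) − (others' welfare with Quanta) = 402 − 374 = $28.

Quanta pays $28.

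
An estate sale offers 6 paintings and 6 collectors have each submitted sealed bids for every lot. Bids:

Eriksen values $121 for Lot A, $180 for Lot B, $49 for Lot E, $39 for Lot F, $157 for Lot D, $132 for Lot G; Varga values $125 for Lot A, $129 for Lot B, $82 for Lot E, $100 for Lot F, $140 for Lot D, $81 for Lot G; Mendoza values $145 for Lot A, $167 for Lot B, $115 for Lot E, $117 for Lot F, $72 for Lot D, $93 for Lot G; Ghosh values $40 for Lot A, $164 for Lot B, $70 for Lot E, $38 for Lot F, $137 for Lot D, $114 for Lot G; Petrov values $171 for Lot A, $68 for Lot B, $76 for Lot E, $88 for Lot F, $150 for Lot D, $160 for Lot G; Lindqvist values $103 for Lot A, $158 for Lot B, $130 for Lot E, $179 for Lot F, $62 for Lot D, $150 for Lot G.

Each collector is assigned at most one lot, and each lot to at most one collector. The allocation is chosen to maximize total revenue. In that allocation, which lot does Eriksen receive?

Eriksen receives Lot G.

This is the linear assignment problem.
Optimal: Eriksen→Lot G ($132), Varga→Lot D ($140), Mendoza→Lot E ($115), Ghosh→Lot B ($164), Petrov→Lot A ($171), Lindqvist→Lot F ($179) — total 132+140+115+164+171+179 = $901.
Next-best assignment: Eriksen→Lot D, Varga→Lot A, Mendoza→Lot E, Ghosh→Lot B, Petrov→Lot G, Lindqvist→Lot F = $900.
Eriksen's own top lot is Lot B ($180), but forcing Eriksen→Lot B and reassigning the rest optimally gives only $899 — worse by 2.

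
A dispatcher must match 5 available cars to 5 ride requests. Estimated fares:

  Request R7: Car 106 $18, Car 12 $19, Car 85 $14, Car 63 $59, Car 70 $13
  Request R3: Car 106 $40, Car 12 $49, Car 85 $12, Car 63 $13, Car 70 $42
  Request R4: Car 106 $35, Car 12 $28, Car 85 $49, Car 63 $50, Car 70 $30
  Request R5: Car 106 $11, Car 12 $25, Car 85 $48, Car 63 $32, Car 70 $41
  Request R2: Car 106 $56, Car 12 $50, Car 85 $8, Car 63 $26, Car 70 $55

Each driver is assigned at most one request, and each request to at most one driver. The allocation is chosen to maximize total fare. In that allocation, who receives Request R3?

Car 12 receives Request R3.

Optimal: Car 106→Request R2 ($56), Car 12→Request R3 ($49), Car 85→Request R4 ($49), Car 63→Request R7 ($59), Car 70→Request R5 ($41) — total 56+49+49+59+41 = $254.
Swapping Car 85↔Car 70 (Car 85→Request R5 $48, Car 70→Request R4 $30) loses 12.
Car 12's own top request is Request R2 ($50), but forcing Car 12→Request R2 and reassigning the rest optimally gives only $239 — worse by 15.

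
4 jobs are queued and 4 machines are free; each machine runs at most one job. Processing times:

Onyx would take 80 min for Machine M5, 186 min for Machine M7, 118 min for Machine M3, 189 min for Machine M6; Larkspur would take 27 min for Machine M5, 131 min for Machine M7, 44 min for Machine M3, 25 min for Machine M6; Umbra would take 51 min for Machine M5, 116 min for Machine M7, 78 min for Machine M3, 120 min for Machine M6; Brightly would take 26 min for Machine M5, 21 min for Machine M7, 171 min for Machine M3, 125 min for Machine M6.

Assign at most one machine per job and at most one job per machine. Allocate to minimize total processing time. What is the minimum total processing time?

Optimal: Onyx→Machine M5 (80 min), Larkspur→Machine M6 (25 min), Umbra→Machine M3 (78 min), Brightly→Machine M7 (21 min) — total 80+25+78+21 = 204 min.
Column-greedy (each machine in turn goes to its cheapest remaining job) gives 375 min, worse by 171.

Minimum total: 204 min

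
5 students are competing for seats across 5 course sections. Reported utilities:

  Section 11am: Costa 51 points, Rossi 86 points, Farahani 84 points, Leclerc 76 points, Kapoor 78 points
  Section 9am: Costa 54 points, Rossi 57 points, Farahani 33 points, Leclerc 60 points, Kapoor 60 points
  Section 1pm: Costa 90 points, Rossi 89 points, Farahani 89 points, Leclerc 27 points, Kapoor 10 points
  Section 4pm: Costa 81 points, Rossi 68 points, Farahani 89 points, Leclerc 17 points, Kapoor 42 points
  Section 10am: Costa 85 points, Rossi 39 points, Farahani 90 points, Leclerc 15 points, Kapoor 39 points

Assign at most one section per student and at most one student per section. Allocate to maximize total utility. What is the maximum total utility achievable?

Optimal: Costa→Section 10am (85 points), Rossi→Section 1pm (89 points), Farahani→Section 4pm (89 points), Leclerc→Section 9am (60 points), Kapoor→Section 11am (78 points) — total 85+89+89+60+78 = 401 points.
Max-entry greedy (repeatedly take the single best remaining cell) gives 368 points, worse by 33.
Next-best assignment: Costa→Section 10am, Rossi→Section 1pm, Farahani→Section 4pm, Leclerc→Section 11am, Kapoor→Section 9am = 399 points.
Checked against all permutations: 401 points is optimal.

Maximum total: 401 points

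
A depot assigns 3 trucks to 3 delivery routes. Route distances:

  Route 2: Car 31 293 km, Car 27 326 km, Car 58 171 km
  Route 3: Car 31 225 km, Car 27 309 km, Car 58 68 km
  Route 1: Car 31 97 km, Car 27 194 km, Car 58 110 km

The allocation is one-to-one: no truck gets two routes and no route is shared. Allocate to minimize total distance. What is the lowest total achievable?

This is the linear assignment problem.
Optimal: Car 31→Route 1 (97 km), Car 27→Route 2 (326 km), Car 58→Route 3 (68 km) — total 97+326+68 = 491 km.
Column-greedy (each route in turn goes to its cheapest remaining truck) gives 590 km, worse by 99.
Next-best assignment: Car 31→Route 2, Car 27→Route 1, Car 58→Route 3 = 555 km.
Swapping Car 31↔Car 27 (Car 31→Route 2 293 km, Car 27→Route 1 194 km) adds 64.
Every other assignment is strictly worse.

Minimum total: 491 km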